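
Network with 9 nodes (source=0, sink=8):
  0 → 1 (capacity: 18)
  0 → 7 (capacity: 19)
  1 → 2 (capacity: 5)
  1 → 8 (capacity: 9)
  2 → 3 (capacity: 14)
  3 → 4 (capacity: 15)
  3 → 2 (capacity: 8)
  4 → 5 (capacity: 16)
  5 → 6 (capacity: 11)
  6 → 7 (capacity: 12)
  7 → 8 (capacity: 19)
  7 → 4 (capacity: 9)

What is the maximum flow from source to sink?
Maximum flow = 28

Max flow: 28

Flow assignment:
  0 → 1: 14/18
  0 → 7: 14/19
  1 → 2: 5/5
  1 → 8: 9/9
  2 → 3: 5/14
  3 → 4: 5/15
  4 → 5: 5/16
  5 → 6: 5/11
  6 → 7: 5/12
  7 → 8: 19/19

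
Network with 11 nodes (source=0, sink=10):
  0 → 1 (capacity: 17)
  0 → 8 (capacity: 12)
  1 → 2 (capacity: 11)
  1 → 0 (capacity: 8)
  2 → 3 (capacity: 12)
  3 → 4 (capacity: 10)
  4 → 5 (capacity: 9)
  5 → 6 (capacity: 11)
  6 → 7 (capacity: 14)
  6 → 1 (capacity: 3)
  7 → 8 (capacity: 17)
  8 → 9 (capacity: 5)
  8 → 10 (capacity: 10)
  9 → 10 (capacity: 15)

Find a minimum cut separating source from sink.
Min cut value = 15, edges: (8,9), (8,10)

Min cut value: 15
Partition: S = [0, 1, 2, 3, 4, 5, 6, 7, 8], T = [9, 10]
Cut edges: (8,9), (8,10)

By max-flow min-cut theorem, max flow = min cut = 15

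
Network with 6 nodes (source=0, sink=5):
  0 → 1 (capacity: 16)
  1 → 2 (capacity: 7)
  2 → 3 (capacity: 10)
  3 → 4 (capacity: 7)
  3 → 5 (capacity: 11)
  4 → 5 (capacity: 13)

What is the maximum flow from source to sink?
Maximum flow = 7

Max flow: 7

Flow assignment:
  0 → 1: 7/16
  1 → 2: 7/7
  2 → 3: 7/10
  3 → 5: 7/11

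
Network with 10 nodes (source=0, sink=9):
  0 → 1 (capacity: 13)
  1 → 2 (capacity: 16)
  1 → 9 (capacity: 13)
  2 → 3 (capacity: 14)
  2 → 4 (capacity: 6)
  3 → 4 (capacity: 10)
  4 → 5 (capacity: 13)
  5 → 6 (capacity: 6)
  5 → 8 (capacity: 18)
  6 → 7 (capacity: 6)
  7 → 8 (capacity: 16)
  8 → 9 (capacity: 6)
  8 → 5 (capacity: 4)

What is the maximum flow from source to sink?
Maximum flow = 13

Max flow: 13

Flow assignment:
  0 → 1: 13/13
  1 → 9: 13/13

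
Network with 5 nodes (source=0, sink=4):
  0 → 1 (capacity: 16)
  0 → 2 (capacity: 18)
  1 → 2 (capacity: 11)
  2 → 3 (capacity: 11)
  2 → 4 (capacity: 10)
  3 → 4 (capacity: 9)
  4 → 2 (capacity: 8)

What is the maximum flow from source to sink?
Maximum flow = 19

Max flow: 19

Flow assignment:
  0 → 1: 11/16
  0 → 2: 8/18
  1 → 2: 11/11
  2 → 3: 9/11
  2 → 4: 10/10
  3 → 4: 9/9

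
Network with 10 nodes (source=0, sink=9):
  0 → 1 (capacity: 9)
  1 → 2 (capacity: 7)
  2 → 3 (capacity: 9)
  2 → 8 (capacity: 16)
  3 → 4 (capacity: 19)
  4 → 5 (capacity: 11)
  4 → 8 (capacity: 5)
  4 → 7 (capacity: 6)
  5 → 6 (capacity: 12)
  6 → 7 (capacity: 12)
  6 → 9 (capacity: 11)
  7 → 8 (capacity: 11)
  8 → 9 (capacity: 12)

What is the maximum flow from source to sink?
Maximum flow = 7

Max flow: 7

Flow assignment:
  0 → 1: 7/9
  1 → 2: 7/7
  2 → 8: 7/16
  8 → 9: 7/12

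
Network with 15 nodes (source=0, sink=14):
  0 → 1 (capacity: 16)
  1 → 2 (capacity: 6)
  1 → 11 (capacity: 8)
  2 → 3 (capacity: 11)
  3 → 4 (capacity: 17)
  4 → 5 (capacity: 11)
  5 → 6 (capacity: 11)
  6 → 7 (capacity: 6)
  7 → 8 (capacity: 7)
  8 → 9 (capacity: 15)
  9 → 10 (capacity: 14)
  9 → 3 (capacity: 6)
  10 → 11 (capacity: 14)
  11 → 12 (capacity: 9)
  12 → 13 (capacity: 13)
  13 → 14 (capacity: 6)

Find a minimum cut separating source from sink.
Min cut value = 6, edges: (13,14)

Min cut value: 6
Partition: S = [0, 1, 2, 3, 4, 5, 6, 7, 8, 9, 10, 11, 12, 13], T = [14]
Cut edges: (13,14)

By max-flow min-cut theorem, max flow = min cut = 6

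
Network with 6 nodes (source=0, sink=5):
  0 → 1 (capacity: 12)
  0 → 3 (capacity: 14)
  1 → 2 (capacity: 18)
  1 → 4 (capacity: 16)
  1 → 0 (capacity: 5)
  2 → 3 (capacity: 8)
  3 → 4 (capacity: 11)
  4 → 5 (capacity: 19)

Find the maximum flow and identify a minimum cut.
Max flow = 19, Min cut edges: (4,5)

Maximum flow: 19
Minimum cut: (4,5)
Partition: S = [0, 1, 2, 3, 4], T = [5]

Max-flow min-cut theorem verified: both equal 19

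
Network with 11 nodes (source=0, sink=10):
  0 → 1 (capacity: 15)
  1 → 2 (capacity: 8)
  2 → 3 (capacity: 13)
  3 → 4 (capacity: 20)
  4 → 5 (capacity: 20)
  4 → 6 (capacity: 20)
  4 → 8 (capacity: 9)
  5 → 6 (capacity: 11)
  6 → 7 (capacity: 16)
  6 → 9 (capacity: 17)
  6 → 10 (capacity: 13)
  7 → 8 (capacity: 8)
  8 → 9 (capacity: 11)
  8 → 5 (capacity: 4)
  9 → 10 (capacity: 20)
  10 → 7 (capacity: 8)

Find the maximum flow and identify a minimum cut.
Max flow = 8, Min cut edges: (1,2)

Maximum flow: 8
Minimum cut: (1,2)
Partition: S = [0, 1], T = [2, 3, 4, 5, 6, 7, 8, 9, 10]

Max-flow min-cut theorem verified: both equal 8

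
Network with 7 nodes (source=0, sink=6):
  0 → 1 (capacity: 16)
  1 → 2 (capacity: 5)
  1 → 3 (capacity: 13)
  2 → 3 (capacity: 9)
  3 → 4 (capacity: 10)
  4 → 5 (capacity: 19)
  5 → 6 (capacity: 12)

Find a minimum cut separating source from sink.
Min cut value = 10, edges: (3,4)

Min cut value: 10
Partition: S = [0, 1, 2, 3], T = [4, 5, 6]
Cut edges: (3,4)

By max-flow min-cut theorem, max flow = min cut = 10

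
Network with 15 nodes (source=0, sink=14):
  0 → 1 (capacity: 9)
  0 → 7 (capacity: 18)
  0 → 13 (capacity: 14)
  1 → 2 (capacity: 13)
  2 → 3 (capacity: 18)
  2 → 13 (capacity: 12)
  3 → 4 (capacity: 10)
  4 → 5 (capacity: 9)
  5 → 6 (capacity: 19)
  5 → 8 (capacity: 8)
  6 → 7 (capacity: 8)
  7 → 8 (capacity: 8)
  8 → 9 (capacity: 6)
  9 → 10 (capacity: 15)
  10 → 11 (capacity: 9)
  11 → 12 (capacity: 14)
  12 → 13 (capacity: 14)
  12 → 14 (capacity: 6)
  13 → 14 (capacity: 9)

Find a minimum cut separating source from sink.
Min cut value = 15, edges: (12,14), (13,14)

Min cut value: 15
Partition: S = [0, 1, 2, 3, 4, 5, 6, 7, 8, 9, 10, 11, 12, 13], T = [14]
Cut edges: (12,14), (13,14)

By max-flow min-cut theorem, max flow = min cut = 15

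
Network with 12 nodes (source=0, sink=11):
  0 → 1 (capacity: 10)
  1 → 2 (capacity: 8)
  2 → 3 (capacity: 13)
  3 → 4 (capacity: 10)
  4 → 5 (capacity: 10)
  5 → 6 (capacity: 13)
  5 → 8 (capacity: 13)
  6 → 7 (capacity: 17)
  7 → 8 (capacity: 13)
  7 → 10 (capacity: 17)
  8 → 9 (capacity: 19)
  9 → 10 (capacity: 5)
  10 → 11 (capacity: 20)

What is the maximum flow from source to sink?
Maximum flow = 8

Max flow: 8

Flow assignment:
  0 → 1: 8/10
  1 → 2: 8/8
  2 → 3: 8/13
  3 → 4: 8/10
  4 → 5: 8/10
  5 → 6: 8/13
  6 → 7: 8/17
  7 → 10: 8/17
  10 → 11: 8/20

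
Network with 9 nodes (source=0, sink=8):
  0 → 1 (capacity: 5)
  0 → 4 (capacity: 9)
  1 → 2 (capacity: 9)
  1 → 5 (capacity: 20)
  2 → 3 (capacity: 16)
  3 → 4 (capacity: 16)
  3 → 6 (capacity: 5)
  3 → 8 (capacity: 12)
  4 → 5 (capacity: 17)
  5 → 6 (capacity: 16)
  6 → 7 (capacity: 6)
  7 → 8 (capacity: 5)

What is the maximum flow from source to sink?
Maximum flow = 10

Max flow: 10

Flow assignment:
  0 → 1: 5/5
  0 → 4: 5/9
  1 → 2: 5/9
  2 → 3: 5/16
  3 → 8: 5/12
  4 → 5: 5/17
  5 → 6: 5/16
  6 → 7: 5/6
  7 → 8: 5/5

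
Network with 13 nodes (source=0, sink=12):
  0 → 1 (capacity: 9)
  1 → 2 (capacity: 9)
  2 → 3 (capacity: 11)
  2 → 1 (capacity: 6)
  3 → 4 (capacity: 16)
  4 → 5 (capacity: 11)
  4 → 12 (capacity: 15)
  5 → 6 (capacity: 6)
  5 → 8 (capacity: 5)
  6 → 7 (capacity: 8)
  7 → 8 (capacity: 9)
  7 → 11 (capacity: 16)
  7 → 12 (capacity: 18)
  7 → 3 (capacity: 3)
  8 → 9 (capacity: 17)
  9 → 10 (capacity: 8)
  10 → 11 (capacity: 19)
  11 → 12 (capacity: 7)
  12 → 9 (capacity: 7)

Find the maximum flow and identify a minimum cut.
Max flow = 9, Min cut edges: (1,2)

Maximum flow: 9
Minimum cut: (1,2)
Partition: S = [0, 1], T = [2, 3, 4, 5, 6, 7, 8, 9, 10, 11, 12]

Max-flow min-cut theorem verified: both equal 9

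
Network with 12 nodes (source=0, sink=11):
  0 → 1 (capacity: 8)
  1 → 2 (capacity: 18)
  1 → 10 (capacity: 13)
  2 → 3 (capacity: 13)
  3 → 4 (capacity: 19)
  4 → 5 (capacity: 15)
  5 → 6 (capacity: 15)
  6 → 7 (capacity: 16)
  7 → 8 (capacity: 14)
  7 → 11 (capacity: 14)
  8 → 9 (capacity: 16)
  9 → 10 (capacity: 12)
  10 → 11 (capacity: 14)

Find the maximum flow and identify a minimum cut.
Max flow = 8, Min cut edges: (0,1)

Maximum flow: 8
Minimum cut: (0,1)
Partition: S = [0], T = [1, 2, 3, 4, 5, 6, 7, 8, 9, 10, 11]

Max-flow min-cut theorem verified: both equal 8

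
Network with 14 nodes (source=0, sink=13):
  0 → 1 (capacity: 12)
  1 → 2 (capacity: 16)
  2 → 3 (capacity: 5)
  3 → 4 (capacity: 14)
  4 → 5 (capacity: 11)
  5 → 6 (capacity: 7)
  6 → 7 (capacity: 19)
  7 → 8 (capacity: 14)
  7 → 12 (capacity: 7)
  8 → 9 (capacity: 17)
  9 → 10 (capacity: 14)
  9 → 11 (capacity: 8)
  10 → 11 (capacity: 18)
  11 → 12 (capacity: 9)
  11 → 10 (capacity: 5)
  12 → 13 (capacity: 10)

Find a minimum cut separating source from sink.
Min cut value = 5, edges: (2,3)

Min cut value: 5
Partition: S = [0, 1, 2], T = [3, 4, 5, 6, 7, 8, 9, 10, 11, 12, 13]
Cut edges: (2,3)

By max-flow min-cut theorem, max flow = min cut = 5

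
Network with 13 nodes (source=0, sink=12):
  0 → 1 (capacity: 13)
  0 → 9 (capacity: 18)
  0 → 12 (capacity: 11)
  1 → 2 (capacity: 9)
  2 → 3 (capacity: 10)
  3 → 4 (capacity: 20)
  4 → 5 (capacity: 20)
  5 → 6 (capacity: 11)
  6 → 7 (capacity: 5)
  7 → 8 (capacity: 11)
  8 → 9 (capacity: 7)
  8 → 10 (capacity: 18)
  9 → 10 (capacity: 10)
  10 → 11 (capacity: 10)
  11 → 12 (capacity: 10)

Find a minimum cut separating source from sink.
Min cut value = 21, edges: (0,12), (11,12)

Min cut value: 21
Partition: S = [0, 1, 2, 3, 4, 5, 6, 7, 8, 9, 10, 11], T = [12]
Cut edges: (0,12), (11,12)

By max-flow min-cut theorem, max flow = min cut = 21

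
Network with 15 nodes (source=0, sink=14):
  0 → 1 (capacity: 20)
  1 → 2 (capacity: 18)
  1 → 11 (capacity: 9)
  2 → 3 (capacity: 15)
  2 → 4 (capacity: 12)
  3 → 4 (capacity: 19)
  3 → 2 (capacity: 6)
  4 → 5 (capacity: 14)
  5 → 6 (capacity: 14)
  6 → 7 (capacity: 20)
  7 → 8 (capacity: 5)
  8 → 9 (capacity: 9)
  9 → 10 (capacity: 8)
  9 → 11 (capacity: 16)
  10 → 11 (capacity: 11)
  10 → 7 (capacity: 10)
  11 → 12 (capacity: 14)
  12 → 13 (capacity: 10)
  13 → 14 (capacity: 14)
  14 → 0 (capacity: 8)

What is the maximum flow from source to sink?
Maximum flow = 10

Max flow: 10

Flow assignment:
  0 → 1: 10/20
  1 → 2: 5/18
  1 → 11: 5/9
  2 → 4: 5/12
  4 → 5: 5/14
  5 → 6: 5/14
  6 → 7: 5/20
  7 → 8: 5/5
  8 → 9: 5/9
  9 → 11: 5/16
  11 → 12: 10/14
  12 → 13: 10/10
  13 → 14: 10/14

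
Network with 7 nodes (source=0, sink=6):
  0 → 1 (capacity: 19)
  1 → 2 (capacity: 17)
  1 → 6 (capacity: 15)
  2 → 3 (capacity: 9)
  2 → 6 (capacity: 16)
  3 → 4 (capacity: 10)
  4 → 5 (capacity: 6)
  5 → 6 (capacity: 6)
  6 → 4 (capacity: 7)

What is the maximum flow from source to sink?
Maximum flow = 19

Max flow: 19

Flow assignment:
  0 → 1: 19/19
  1 → 2: 4/17
  1 → 6: 15/15
  2 → 6: 4/16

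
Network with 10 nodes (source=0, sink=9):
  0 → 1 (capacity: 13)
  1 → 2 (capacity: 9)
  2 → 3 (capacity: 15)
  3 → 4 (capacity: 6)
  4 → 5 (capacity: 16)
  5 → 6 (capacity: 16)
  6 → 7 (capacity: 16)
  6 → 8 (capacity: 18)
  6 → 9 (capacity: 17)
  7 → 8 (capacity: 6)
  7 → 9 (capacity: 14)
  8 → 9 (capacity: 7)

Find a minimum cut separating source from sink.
Min cut value = 6, edges: (3,4)

Min cut value: 6
Partition: S = [0, 1, 2, 3], T = [4, 5, 6, 7, 8, 9]
Cut edges: (3,4)

By max-flow min-cut theorem, max flow = min cut = 6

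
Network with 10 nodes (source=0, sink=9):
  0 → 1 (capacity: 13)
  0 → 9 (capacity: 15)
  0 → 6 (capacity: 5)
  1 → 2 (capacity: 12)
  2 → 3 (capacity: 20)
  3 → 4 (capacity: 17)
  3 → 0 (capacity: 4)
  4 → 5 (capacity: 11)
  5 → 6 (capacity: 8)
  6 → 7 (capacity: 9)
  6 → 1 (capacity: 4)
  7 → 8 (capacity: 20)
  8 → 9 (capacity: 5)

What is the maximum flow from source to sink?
Maximum flow = 20

Max flow: 20

Flow assignment:
  0 → 1: 9/13
  0 → 9: 15/15
  1 → 2: 12/12
  2 → 3: 12/20
  3 → 4: 8/17
  3 → 0: 4/4
  4 → 5: 8/11
  5 → 6: 8/8
  6 → 7: 5/9
  6 → 1: 3/4
  7 → 8: 5/20
  8 → 9: 5/5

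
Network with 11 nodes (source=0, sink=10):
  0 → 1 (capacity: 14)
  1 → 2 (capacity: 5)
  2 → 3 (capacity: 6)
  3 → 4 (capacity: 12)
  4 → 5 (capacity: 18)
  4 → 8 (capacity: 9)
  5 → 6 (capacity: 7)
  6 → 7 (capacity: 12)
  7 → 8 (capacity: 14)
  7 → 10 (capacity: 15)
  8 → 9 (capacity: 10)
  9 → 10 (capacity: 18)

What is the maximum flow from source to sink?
Maximum flow = 5

Max flow: 5

Flow assignment:
  0 → 1: 5/14
  1 → 2: 5/5
  2 → 3: 5/6
  3 → 4: 5/12
  4 → 8: 5/9
  8 → 9: 5/10
  9 → 10: 5/18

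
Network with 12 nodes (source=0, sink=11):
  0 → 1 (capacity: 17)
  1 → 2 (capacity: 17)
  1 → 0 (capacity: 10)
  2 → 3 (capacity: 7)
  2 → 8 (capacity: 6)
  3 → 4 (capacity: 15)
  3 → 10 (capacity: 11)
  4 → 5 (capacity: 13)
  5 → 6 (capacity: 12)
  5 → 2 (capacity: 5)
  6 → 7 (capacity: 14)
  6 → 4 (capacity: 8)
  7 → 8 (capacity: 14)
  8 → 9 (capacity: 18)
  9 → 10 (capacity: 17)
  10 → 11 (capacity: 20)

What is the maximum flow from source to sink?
Maximum flow = 13

Max flow: 13

Flow assignment:
  0 → 1: 13/17
  1 → 2: 13/17
  2 → 3: 7/7
  2 → 8: 6/6
  3 → 10: 7/11
  8 → 9: 6/18
  9 → 10: 6/17
  10 → 11: 13/20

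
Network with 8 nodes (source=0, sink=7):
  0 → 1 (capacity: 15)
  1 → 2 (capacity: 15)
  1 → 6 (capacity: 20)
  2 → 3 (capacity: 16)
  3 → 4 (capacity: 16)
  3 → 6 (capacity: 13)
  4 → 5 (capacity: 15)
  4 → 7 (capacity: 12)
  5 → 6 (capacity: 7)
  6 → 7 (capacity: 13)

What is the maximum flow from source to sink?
Maximum flow = 15

Max flow: 15

Flow assignment:
  0 → 1: 15/15
  1 → 2: 2/15
  1 → 6: 13/20
  2 → 3: 2/16
  3 → 4: 2/16
  4 → 7: 2/12
  6 → 7: 13/13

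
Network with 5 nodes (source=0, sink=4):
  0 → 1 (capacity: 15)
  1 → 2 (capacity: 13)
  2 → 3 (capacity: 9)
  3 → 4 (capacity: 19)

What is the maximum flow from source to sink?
Maximum flow = 9

Max flow: 9

Flow assignment:
  0 → 1: 9/15
  1 → 2: 9/13
  2 → 3: 9/9
  3 → 4: 9/19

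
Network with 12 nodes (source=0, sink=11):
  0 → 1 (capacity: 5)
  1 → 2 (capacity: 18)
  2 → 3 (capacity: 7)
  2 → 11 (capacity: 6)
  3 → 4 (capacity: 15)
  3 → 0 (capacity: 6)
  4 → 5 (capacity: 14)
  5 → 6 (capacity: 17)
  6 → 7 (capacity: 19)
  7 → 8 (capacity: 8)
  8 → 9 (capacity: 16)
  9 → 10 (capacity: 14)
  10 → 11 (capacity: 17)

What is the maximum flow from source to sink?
Maximum flow = 5

Max flow: 5

Flow assignment:
  0 → 1: 5/5
  1 → 2: 5/18
  2 → 11: 5/6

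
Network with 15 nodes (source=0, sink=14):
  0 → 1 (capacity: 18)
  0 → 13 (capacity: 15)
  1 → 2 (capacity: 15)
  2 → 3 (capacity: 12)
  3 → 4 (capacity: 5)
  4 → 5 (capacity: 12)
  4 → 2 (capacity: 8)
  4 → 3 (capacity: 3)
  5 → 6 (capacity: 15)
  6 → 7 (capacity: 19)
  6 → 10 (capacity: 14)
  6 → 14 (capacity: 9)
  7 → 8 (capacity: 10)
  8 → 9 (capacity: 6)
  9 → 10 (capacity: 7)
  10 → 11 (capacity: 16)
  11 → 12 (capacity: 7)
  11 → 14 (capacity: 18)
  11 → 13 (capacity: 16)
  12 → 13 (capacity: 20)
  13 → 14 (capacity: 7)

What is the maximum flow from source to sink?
Maximum flow = 12

Max flow: 12

Flow assignment:
  0 → 1: 5/18
  0 → 13: 7/15
  1 → 2: 5/15
  2 → 3: 5/12
  3 → 4: 5/5
  4 → 5: 5/12
  5 → 6: 5/15
  6 → 14: 5/9
  13 → 14: 7/7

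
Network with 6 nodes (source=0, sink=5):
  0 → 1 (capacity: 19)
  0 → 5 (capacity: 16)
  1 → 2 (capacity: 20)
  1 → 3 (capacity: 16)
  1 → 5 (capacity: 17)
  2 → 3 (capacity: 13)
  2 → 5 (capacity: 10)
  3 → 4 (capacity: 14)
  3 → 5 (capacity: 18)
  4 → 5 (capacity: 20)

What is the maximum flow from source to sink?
Maximum flow = 35

Max flow: 35

Flow assignment:
  0 → 1: 19/19
  0 → 5: 16/16
  1 → 2: 2/20
  1 → 5: 17/17
  2 → 5: 2/10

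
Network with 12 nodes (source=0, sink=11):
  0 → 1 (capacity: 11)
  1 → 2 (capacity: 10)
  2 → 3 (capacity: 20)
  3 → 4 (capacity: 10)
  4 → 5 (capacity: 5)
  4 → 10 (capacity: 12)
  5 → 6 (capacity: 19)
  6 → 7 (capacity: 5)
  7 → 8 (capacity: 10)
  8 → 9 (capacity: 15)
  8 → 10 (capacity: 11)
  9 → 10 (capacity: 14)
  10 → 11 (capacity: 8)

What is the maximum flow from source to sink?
Maximum flow = 8

Max flow: 8

Flow assignment:
  0 → 1: 8/11
  1 → 2: 8/10
  2 → 3: 8/20
  3 → 4: 8/10
  4 → 10: 8/12
  10 → 11: 8/8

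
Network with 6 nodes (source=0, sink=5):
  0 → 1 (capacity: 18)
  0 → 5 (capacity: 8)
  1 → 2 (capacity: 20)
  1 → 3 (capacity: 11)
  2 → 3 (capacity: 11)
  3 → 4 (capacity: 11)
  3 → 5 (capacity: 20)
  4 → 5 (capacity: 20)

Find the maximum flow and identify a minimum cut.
Max flow = 26, Min cut edges: (0,1), (0,5)

Maximum flow: 26
Minimum cut: (0,1), (0,5)
Partition: S = [0], T = [1, 2, 3, 4, 5]

Max-flow min-cut theorem verified: both equal 26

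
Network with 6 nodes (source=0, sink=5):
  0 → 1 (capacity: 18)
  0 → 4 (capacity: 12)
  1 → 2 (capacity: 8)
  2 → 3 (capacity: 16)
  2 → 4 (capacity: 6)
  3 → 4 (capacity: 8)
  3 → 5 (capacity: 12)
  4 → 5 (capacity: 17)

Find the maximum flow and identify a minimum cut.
Max flow = 20, Min cut edges: (0,4), (1,2)

Maximum flow: 20
Minimum cut: (0,4), (1,2)
Partition: S = [0, 1], T = [2, 3, 4, 5]

Max-flow min-cut theorem verified: both equal 20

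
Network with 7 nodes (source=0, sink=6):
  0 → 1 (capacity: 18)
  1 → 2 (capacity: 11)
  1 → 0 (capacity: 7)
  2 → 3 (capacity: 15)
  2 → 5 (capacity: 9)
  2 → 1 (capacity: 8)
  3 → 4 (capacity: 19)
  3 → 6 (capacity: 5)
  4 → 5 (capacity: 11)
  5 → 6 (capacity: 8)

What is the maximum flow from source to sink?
Maximum flow = 11

Max flow: 11

Flow assignment:
  0 → 1: 11/18
  1 → 2: 11/11
  2 → 3: 5/15
  2 → 5: 6/9
  3 → 6: 5/5
  5 → 6: 6/8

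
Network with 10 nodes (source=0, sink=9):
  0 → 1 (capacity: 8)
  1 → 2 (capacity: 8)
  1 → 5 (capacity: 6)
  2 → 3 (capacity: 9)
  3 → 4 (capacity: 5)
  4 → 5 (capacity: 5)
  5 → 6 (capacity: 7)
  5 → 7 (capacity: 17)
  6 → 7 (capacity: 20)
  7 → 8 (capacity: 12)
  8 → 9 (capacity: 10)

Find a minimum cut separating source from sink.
Min cut value = 8, edges: (0,1)

Min cut value: 8
Partition: S = [0], T = [1, 2, 3, 4, 5, 6, 7, 8, 9]
Cut edges: (0,1)

By max-flow min-cut theorem, max flow = min cut = 8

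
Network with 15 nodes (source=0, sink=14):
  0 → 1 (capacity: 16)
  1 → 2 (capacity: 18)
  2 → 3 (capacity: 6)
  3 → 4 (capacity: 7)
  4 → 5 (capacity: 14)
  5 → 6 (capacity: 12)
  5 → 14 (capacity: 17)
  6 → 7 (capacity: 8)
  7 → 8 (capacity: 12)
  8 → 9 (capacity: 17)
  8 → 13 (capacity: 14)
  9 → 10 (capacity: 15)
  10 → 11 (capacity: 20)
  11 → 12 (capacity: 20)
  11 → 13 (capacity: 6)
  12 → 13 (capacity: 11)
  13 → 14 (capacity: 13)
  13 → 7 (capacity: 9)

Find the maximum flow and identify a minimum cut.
Max flow = 6, Min cut edges: (2,3)

Maximum flow: 6
Minimum cut: (2,3)
Partition: S = [0, 1, 2], T = [3, 4, 5, 6, 7, 8, 9, 10, 11, 12, 13, 14]

Max-flow min-cut theorem verified: both equal 6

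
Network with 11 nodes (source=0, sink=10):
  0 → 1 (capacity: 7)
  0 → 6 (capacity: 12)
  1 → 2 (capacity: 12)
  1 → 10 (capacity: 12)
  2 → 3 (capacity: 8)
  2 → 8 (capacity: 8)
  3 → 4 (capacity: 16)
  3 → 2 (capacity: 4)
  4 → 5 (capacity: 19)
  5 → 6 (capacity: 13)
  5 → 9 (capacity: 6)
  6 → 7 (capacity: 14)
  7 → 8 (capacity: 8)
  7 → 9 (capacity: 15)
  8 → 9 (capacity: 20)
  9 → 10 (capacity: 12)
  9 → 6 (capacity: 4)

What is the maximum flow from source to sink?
Maximum flow = 19

Max flow: 19

Flow assignment:
  0 → 1: 7/7
  0 → 6: 12/12
  1 → 10: 7/12
  6 → 7: 12/14
  7 → 9: 12/15
  9 → 10: 12/12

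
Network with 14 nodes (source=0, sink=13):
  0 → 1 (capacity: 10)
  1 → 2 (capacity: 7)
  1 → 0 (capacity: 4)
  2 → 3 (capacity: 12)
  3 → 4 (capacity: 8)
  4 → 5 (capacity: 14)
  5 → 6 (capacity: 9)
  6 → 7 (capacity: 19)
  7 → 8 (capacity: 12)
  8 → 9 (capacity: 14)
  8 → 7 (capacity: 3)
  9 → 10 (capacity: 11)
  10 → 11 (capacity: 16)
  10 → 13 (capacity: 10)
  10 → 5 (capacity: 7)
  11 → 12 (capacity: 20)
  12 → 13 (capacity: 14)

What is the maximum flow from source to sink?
Maximum flow = 7

Max flow: 7

Flow assignment:
  0 → 1: 7/10
  1 → 2: 7/7
  2 → 3: 7/12
  3 → 4: 7/8
  4 → 5: 7/14
  5 → 6: 7/9
  6 → 7: 7/19
  7 → 8: 7/12
  8 → 9: 7/14
  9 → 10: 7/11
  10 → 13: 7/10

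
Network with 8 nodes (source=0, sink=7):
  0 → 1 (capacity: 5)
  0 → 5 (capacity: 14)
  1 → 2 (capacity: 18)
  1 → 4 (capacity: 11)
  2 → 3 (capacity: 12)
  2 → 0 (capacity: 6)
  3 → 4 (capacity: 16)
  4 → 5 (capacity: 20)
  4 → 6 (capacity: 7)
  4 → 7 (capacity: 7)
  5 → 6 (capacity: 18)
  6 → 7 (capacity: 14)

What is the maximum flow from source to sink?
Maximum flow = 19

Max flow: 19

Flow assignment:
  0 → 1: 5/5
  0 → 5: 14/14
  1 → 4: 5/11
  4 → 7: 5/7
  5 → 6: 14/18
  6 → 7: 14/14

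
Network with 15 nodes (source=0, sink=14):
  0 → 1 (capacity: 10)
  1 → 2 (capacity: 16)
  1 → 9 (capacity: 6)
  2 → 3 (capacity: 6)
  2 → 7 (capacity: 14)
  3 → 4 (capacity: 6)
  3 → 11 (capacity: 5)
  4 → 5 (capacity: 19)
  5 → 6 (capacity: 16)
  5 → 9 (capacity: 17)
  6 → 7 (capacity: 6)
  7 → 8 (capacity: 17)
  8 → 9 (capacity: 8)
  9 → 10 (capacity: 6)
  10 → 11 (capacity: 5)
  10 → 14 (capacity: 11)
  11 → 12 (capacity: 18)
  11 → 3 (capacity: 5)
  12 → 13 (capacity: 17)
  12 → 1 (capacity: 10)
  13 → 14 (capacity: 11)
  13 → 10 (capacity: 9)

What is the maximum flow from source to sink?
Maximum flow = 10

Max flow: 10

Flow assignment:
  0 → 1: 10/10
  1 → 2: 4/16
  1 → 9: 6/6
  2 → 3: 4/6
  3 → 11: 4/5
  9 → 10: 6/6
  10 → 14: 6/11
  11 → 12: 4/18
  12 → 13: 4/17
  13 → 14: 4/11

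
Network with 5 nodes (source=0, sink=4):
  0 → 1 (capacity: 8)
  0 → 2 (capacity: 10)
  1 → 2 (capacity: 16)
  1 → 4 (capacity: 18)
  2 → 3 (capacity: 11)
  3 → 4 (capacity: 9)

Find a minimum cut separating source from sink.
Min cut value = 17, edges: (0,1), (3,4)

Min cut value: 17
Partition: S = [0, 2, 3], T = [1, 4]
Cut edges: (0,1), (3,4)

By max-flow min-cut theorem, max flow = min cut = 17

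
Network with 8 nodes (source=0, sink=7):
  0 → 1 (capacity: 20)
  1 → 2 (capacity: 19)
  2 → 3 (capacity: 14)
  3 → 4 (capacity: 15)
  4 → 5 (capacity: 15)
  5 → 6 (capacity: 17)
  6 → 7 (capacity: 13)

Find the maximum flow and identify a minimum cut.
Max flow = 13, Min cut edges: (6,7)

Maximum flow: 13
Minimum cut: (6,7)
Partition: S = [0, 1, 2, 3, 4, 5, 6], T = [7]

Max-flow min-cut theorem verified: both equal 13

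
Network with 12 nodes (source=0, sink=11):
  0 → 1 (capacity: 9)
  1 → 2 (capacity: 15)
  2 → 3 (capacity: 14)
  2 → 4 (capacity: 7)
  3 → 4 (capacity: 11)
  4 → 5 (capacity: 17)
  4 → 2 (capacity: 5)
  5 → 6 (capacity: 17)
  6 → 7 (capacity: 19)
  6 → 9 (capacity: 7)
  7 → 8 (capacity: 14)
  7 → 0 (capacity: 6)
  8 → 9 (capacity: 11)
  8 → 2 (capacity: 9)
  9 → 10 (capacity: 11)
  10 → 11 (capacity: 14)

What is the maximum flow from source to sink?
Maximum flow = 9

Max flow: 9

Flow assignment:
  0 → 1: 9/9
  1 → 2: 9/15
  2 → 3: 2/14
  2 → 4: 7/7
  3 → 4: 2/11
  4 → 5: 9/17
  5 → 6: 9/17
  6 → 7: 2/19
  6 → 9: 7/7
  7 → 8: 2/14
  8 → 9: 2/11
  9 → 10: 9/11
  10 → 11: 9/14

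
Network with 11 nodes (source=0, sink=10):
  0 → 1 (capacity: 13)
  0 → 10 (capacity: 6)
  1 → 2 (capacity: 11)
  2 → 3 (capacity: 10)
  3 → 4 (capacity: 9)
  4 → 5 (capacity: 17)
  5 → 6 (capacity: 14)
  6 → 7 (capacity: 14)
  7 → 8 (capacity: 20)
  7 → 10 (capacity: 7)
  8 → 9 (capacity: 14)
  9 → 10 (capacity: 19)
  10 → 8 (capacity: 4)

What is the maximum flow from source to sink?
Maximum flow = 15

Max flow: 15

Flow assignment:
  0 → 1: 9/13
  0 → 10: 6/6
  1 → 2: 9/11
  2 → 3: 9/10
  3 → 4: 9/9
  4 → 5: 9/17
  5 → 6: 9/14
  6 → 7: 9/14
  7 → 8: 2/20
  7 → 10: 7/7
  8 → 9: 2/14
  9 → 10: 2/19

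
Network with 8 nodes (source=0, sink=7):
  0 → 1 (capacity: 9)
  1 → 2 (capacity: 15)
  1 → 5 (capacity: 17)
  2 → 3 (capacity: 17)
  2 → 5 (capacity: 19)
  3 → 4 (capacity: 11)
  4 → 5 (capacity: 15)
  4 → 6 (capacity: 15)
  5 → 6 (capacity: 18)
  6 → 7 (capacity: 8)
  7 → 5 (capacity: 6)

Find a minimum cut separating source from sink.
Min cut value = 8, edges: (6,7)

Min cut value: 8
Partition: S = [0, 1, 2, 3, 4, 5, 6], T = [7]
Cut edges: (6,7)

By max-flow min-cut theorem, max flow = min cut = 8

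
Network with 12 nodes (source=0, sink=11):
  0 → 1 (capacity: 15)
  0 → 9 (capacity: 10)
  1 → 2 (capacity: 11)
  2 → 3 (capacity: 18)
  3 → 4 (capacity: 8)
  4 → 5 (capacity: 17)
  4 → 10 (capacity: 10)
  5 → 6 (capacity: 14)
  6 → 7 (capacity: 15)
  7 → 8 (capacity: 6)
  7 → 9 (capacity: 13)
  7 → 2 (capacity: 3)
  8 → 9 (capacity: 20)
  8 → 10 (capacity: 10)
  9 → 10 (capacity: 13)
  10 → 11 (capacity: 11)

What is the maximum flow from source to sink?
Maximum flow = 11

Max flow: 11

Flow assignment:
  0 → 1: 8/15
  0 → 9: 3/10
  1 → 2: 8/11
  2 → 3: 8/18
  3 → 4: 8/8
  4 → 10: 8/10
  9 → 10: 3/13
  10 → 11: 11/11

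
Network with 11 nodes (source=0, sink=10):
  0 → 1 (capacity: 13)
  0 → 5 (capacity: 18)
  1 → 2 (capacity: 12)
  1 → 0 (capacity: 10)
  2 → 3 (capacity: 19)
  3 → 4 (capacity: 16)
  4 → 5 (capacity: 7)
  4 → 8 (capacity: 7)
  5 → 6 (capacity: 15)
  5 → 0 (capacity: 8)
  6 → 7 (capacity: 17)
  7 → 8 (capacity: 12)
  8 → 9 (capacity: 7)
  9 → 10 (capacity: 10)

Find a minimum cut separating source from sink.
Min cut value = 7, edges: (8,9)

Min cut value: 7
Partition: S = [0, 1, 2, 3, 4, 5, 6, 7, 8], T = [9, 10]
Cut edges: (8,9)

By max-flow min-cut theorem, max flow = min cut = 7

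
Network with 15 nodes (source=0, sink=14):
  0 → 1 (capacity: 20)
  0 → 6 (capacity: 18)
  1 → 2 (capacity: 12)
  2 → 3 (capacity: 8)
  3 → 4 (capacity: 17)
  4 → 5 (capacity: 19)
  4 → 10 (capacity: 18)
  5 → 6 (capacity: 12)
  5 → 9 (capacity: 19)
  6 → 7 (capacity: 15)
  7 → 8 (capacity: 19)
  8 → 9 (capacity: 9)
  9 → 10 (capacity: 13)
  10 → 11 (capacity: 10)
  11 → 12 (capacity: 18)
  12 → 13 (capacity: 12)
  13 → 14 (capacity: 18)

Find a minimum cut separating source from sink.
Min cut value = 10, edges: (10,11)

Min cut value: 10
Partition: S = [0, 1, 2, 3, 4, 5, 6, 7, 8, 9, 10], T = [11, 12, 13, 14]
Cut edges: (10,11)

By max-flow min-cut theorem, max flow = min cut = 10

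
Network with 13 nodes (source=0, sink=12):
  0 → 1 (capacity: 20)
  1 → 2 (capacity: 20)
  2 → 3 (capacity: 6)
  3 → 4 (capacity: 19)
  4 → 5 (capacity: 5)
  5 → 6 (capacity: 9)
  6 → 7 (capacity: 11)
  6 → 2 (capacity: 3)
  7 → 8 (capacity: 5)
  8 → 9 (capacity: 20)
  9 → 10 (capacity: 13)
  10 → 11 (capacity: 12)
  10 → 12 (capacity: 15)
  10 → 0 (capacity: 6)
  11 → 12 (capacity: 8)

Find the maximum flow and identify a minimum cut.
Max flow = 5, Min cut edges: (7,8)

Maximum flow: 5
Minimum cut: (7,8)
Partition: S = [0, 1, 2, 3, 4, 5, 6, 7], T = [8, 9, 10, 11, 12]

Max-flow min-cut theorem verified: both equal 5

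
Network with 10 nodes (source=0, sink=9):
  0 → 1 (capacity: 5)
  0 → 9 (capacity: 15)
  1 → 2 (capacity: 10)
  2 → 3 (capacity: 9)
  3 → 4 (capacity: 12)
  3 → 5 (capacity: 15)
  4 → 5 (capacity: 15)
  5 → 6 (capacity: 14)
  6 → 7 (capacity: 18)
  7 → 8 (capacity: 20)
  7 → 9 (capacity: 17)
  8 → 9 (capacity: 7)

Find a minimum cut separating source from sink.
Min cut value = 20, edges: (0,1), (0,9)

Min cut value: 20
Partition: S = [0], T = [1, 2, 3, 4, 5, 6, 7, 8, 9]
Cut edges: (0,1), (0,9)

By max-flow min-cut theorem, max flow = min cut = 20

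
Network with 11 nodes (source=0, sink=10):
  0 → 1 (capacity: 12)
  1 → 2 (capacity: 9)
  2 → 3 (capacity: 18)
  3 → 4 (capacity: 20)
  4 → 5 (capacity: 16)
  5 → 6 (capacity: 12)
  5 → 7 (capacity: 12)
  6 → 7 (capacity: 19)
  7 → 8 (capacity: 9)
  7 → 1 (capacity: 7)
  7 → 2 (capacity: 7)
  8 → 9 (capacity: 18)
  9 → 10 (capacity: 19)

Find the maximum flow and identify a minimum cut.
Max flow = 9, Min cut edges: (7,8)

Maximum flow: 9
Minimum cut: (7,8)
Partition: S = [0, 1, 2, 3, 4, 5, 6, 7], T = [8, 9, 10]

Max-flow min-cut theorem verified: both equal 9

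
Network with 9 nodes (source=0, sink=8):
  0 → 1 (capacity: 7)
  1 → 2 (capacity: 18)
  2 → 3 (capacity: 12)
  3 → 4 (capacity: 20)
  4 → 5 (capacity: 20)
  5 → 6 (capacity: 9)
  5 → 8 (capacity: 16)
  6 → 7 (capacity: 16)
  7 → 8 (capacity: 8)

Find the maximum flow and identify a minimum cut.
Max flow = 7, Min cut edges: (0,1)

Maximum flow: 7
Minimum cut: (0,1)
Partition: S = [0], T = [1, 2, 3, 4, 5, 6, 7, 8]

Max-flow min-cut theorem verified: both equal 7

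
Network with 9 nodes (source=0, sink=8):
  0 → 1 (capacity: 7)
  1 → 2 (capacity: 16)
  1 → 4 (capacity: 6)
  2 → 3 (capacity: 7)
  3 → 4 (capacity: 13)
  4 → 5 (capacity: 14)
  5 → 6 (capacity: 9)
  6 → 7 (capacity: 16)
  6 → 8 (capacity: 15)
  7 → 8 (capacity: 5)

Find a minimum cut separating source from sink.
Min cut value = 7, edges: (0,1)

Min cut value: 7
Partition: S = [0], T = [1, 2, 3, 4, 5, 6, 7, 8]
Cut edges: (0,1)

By max-flow min-cut theorem, max flow = min cut = 7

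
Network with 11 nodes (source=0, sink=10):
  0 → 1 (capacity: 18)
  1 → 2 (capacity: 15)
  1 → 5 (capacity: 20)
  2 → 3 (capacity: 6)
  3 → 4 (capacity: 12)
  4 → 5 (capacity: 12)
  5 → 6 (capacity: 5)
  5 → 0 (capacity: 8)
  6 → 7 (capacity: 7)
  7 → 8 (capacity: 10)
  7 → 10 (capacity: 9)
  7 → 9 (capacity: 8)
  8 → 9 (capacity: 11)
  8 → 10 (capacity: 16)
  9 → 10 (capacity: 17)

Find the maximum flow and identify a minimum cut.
Max flow = 5, Min cut edges: (5,6)

Maximum flow: 5
Minimum cut: (5,6)
Partition: S = [0, 1, 2, 3, 4, 5], T = [6, 7, 8, 9, 10]

Max-flow min-cut theorem verified: both equal 5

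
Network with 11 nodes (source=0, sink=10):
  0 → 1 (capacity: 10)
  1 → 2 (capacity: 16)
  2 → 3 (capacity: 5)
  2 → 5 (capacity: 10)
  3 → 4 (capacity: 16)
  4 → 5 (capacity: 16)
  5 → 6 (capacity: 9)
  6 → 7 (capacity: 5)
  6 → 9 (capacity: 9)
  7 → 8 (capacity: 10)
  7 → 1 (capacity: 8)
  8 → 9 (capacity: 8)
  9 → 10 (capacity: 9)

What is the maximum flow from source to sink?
Maximum flow = 9

Max flow: 9

Flow assignment:
  0 → 1: 9/10
  1 → 2: 9/16
  2 → 5: 9/10
  5 → 6: 9/9
  6 → 9: 9/9
  9 → 10: 9/9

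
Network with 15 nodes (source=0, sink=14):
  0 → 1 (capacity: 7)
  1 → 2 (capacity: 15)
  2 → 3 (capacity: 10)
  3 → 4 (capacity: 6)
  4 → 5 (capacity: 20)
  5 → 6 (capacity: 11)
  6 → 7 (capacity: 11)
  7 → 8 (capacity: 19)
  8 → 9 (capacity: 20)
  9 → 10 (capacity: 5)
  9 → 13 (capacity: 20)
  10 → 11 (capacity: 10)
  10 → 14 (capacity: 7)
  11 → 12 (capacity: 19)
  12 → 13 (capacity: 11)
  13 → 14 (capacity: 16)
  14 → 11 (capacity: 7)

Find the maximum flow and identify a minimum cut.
Max flow = 6, Min cut edges: (3,4)

Maximum flow: 6
Minimum cut: (3,4)
Partition: S = [0, 1, 2, 3], T = [4, 5, 6, 7, 8, 9, 10, 11, 12, 13, 14]

Max-flow min-cut theorem verified: both equal 6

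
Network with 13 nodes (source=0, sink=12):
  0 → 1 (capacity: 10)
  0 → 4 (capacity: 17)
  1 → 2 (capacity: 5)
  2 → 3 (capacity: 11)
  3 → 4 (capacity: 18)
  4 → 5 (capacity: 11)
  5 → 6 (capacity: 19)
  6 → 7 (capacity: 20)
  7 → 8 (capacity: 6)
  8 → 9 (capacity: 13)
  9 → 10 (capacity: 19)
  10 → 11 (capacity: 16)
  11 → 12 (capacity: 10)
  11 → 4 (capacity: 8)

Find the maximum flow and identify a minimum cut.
Max flow = 6, Min cut edges: (7,8)

Maximum flow: 6
Minimum cut: (7,8)
Partition: S = [0, 1, 2, 3, 4, 5, 6, 7], T = [8, 9, 10, 11, 12]

Max-flow min-cut theorem verified: both equal 6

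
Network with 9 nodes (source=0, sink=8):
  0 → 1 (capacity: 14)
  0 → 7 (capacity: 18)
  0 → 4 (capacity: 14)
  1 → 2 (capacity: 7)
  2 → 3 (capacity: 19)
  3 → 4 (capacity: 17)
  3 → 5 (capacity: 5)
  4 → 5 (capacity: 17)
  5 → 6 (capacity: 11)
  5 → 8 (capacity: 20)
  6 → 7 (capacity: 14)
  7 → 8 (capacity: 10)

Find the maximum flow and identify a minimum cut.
Max flow = 30, Min cut edges: (5,8), (7,8)

Maximum flow: 30
Minimum cut: (5,8), (7,8)
Partition: S = [0, 1, 2, 3, 4, 5, 6, 7], T = [8]

Max-flow min-cut theorem verified: both equal 30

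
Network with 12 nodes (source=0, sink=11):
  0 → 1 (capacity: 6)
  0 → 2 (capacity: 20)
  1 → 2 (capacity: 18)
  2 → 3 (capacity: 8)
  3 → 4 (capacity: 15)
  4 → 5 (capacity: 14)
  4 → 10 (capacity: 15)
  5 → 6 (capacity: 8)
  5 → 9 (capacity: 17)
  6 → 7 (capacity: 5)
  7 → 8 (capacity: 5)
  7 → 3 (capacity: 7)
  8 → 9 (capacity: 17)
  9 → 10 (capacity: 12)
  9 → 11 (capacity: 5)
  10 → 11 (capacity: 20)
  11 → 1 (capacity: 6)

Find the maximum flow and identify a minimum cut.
Max flow = 8, Min cut edges: (2,3)

Maximum flow: 8
Minimum cut: (2,3)
Partition: S = [0, 1, 2], T = [3, 4, 5, 6, 7, 8, 9, 10, 11]

Max-flow min-cut theorem verified: both equal 8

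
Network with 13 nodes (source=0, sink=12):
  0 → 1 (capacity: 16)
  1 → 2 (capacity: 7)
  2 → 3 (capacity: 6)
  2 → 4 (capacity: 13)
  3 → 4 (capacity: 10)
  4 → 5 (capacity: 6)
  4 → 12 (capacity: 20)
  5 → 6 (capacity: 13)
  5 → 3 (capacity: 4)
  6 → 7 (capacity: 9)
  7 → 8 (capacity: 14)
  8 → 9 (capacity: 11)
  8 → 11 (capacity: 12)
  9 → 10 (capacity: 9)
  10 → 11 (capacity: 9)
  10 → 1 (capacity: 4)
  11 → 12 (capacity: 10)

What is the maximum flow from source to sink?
Maximum flow = 7

Max flow: 7

Flow assignment:
  0 → 1: 7/16
  1 → 2: 7/7
  2 → 4: 7/13
  4 → 12: 7/20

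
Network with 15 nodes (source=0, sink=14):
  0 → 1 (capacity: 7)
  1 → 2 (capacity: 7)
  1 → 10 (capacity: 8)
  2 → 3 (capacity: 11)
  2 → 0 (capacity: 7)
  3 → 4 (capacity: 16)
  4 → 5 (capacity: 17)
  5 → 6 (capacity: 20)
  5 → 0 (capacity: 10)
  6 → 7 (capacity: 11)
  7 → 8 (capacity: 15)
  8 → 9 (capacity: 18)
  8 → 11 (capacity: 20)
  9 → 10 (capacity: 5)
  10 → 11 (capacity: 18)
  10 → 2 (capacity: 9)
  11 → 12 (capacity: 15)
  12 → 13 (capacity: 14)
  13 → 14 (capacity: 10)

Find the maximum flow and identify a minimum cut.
Max flow = 7, Min cut edges: (0,1)

Maximum flow: 7
Minimum cut: (0,1)
Partition: S = [0], T = [1, 2, 3, 4, 5, 6, 7, 8, 9, 10, 11, 12, 13, 14]

Max-flow min-cut theorem verified: both equal 7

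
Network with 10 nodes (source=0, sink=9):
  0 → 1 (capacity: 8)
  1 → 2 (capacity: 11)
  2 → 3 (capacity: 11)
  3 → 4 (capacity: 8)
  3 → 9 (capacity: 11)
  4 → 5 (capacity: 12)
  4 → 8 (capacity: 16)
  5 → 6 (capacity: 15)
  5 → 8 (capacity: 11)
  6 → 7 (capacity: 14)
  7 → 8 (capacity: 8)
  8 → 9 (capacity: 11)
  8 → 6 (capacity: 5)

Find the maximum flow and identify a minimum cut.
Max flow = 8, Min cut edges: (0,1)

Maximum flow: 8
Minimum cut: (0,1)
Partition: S = [0], T = [1, 2, 3, 4, 5, 6, 7, 8, 9]

Max-flow min-cut theorem verified: both equal 8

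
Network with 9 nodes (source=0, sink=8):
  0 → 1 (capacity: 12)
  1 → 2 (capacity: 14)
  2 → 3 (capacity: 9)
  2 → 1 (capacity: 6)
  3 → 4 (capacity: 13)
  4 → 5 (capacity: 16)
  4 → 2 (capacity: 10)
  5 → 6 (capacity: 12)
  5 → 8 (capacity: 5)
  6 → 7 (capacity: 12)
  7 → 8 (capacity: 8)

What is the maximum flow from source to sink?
Maximum flow = 9

Max flow: 9

Flow assignment:
  0 → 1: 9/12
  1 → 2: 9/14
  2 → 3: 9/9
  3 → 4: 9/13
  4 → 5: 9/16
  5 → 6: 4/12
  5 → 8: 5/5
  6 → 7: 4/12
  7 → 8: 4/8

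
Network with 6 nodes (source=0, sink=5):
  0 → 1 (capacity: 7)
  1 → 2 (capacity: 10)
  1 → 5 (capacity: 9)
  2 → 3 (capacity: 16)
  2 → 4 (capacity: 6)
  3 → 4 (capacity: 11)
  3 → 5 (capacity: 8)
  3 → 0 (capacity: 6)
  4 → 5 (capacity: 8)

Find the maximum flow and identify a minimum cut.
Max flow = 7, Min cut edges: (0,1)

Maximum flow: 7
Minimum cut: (0,1)
Partition: S = [0], T = [1, 2, 3, 4, 5]

Max-flow min-cut theorem verified: both equal 7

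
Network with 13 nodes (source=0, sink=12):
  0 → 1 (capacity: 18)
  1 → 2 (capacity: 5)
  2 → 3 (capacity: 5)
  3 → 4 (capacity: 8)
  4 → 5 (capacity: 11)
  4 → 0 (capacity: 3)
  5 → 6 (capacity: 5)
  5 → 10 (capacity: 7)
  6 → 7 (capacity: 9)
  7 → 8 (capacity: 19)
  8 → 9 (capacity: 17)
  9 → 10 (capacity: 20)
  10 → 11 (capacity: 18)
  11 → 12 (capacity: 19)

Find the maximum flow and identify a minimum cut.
Max flow = 5, Min cut edges: (2,3)

Maximum flow: 5
Minimum cut: (2,3)
Partition: S = [0, 1, 2], T = [3, 4, 5, 6, 7, 8, 9, 10, 11, 12]

Max-flow min-cut theorem verified: both equal 5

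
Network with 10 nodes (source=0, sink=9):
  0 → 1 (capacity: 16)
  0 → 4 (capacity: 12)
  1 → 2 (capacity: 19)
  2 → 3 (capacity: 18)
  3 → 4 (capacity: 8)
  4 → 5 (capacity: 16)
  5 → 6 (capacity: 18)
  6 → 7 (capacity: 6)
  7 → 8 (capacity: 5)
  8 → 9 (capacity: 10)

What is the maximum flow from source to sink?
Maximum flow = 5

Max flow: 5

Flow assignment:
  0 → 1: 5/16
  1 → 2: 5/19
  2 → 3: 5/18
  3 → 4: 5/8
  4 → 5: 5/16
  5 → 6: 5/18
  6 → 7: 5/6
  7 → 8: 5/5
  8 → 9: 5/10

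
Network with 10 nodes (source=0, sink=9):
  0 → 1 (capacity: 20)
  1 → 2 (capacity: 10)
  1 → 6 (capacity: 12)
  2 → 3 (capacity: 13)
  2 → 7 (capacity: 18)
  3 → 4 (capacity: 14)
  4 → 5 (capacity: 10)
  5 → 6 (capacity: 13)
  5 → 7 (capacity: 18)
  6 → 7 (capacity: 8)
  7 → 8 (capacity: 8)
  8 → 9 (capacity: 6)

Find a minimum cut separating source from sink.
Min cut value = 6, edges: (8,9)

Min cut value: 6
Partition: S = [0, 1, 2, 3, 4, 5, 6, 7, 8], T = [9]
Cut edges: (8,9)

By max-flow min-cut theorem, max flow = min cut = 6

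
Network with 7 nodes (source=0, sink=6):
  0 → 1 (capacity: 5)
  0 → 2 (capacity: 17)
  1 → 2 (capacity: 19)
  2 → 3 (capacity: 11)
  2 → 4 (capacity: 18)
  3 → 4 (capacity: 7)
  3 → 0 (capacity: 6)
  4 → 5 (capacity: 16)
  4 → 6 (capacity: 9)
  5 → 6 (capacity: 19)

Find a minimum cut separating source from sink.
Min cut value = 22, edges: (0,1), (0,2)

Min cut value: 22
Partition: S = [0], T = [1, 2, 3, 4, 5, 6]
Cut edges: (0,1), (0,2)

By max-flow min-cut theorem, max flow = min cut = 22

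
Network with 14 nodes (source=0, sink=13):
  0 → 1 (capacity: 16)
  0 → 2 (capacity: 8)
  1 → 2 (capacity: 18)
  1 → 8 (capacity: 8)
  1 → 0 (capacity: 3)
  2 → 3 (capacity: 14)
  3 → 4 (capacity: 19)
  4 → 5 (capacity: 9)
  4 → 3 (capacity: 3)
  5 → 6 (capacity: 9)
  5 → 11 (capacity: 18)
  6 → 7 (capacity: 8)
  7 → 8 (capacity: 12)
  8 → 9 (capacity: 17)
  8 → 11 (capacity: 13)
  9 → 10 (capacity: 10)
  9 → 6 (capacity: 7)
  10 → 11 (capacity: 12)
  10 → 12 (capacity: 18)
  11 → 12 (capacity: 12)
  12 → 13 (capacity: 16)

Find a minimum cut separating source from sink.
Min cut value = 16, edges: (12,13)

Min cut value: 16
Partition: S = [0, 1, 2, 3, 4, 5, 6, 7, 8, 9, 10, 11, 12], T = [13]
Cut edges: (12,13)

By max-flow min-cut theorem, max flow = min cut = 16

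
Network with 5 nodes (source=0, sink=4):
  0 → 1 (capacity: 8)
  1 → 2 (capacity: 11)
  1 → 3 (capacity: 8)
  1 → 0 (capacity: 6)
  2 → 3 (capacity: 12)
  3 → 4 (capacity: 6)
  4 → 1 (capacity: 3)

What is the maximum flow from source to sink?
Maximum flow = 6

Max flow: 6

Flow assignment:
  0 → 1: 6/8
  1 → 3: 6/8
  3 → 4: 6/6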